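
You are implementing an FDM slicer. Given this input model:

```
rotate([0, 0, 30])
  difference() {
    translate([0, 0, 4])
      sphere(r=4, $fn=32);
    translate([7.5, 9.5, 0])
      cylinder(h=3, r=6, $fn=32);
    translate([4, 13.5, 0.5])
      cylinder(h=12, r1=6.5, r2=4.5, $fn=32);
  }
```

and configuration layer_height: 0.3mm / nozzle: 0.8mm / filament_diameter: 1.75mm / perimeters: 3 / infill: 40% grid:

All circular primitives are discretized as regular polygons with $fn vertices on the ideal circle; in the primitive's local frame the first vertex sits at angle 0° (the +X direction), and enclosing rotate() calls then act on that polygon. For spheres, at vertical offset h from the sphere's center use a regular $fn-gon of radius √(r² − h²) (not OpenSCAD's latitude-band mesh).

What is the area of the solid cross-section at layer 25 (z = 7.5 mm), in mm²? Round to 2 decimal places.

At z = 7.5 mm: the sphere: section is a regular 32-gon, circumradius = √(r²−h²) = √(4²−3.5²) = 1.936 (area = (32/2)·1.936²·sin(360°/32) = 11.71 mm²); the cylinder at (7.5, 9.5) is absent (z outside [0, 3]); the cone at (4, 13.5): at t=0.583 of its height the radius interpolates to r₁+(r₂−r₁)t = 5.333, giving a regular 32-gon of that circumradius (area = (32/2)·5.333²·sin(360°/32) = 88.79 mm²); After the difference (first − rest): starting from the r=4 sphere (11.71 mm²), the cone at (4, 13.5) misses the remaining region (no effect) — area = 11.71 mm²; (rotated 30° about Z; rotation is an isometry so areas/perimeters/island counts are preserved). Overall, the cross-section is a single solid region. Net area = 11.71 mm².

11.71 mm²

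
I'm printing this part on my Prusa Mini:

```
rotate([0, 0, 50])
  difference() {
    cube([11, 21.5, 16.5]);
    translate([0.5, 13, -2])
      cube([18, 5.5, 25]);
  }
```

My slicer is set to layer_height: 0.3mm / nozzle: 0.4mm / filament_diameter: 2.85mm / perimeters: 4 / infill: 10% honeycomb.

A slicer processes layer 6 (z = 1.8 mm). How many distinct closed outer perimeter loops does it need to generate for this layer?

At z = 1.8 mm: the cube is present — its section is the full 11×21.5 rectangle; the 18×5.5 cube at (0.5, 13) contributes its full rectangle; Subtracting the remaining from the first: starting from the 11×21.5 cube, the 18×5.5 cube at (0.5, 13) partially overlaps it — only the 57.75 mm² overlap (of its 99.00 mm²) is removed, clipping the outline — 1 connected region; (whole slice rotated 50° about Z — lengths, areas and connectivity unchanged). The result has 1 disconnected region.

1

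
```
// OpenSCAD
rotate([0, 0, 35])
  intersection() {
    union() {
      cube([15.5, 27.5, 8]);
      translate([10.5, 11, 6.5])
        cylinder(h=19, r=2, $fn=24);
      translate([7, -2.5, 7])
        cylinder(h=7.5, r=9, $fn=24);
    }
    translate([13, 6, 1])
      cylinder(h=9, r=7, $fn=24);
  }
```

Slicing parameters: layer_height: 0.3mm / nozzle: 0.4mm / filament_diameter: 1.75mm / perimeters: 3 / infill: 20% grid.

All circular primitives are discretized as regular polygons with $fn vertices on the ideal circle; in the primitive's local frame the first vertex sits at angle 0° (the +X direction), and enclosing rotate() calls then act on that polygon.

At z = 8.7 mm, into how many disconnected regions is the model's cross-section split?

At z = 8.7 mm: the cube is absent (z outside [0, 8]); the r=2 cylinder at (10.5, 11) contributes a regular 24-gon of circumradius 2; the r=9 cylinder at (7, -2.5) gives a regular 24-gon of circumradius 9 (constant along its height); Taking the union: the 2 present regions are separate (no shared area or edge), so areas and boundary lengths simply add and each stays a separate island — 2 connected regions; the cylinder at (13, 6): section is a regular 24-gon, circumradius r=7; After intersecting: the r=7 cylinder at (13, 6) partially overlaps the result so far; clipping to the common part keeps 56.41 mm² — 2 connected regions; (whole slice rotated 35° about Z — lengths, areas and connectivity unchanged). The result has 2 disconnected regions.

2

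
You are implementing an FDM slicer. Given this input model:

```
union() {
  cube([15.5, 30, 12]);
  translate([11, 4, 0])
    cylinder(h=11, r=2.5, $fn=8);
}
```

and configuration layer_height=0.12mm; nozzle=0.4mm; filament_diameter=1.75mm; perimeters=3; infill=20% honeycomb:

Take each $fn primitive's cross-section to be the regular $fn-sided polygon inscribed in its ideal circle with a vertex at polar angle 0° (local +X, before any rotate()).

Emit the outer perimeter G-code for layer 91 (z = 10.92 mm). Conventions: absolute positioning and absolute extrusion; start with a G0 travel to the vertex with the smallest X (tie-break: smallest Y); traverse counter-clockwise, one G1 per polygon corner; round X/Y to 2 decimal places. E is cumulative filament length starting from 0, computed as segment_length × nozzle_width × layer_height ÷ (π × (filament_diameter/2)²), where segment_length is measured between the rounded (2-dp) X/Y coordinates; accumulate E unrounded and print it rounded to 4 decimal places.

At z = 10.92 mm: the cube is present — its section is the full 15.5×30 rectangle; the r=2.5 cylinder at (11, 4) contributes a regular 8-gon of circumradius 2.5; Taking the union: the r=2.5 cylinder at (11, 4) lies entirely inside the 15.5×30 cube, so the union is just the 15.5×30 cube — 1 connected region. The outline is a single polygon with 4 vertices. Extrusion per mm of travel: 0.4 × 0.12 / (π × 0.875²) = 0.019956. Accumulating E over each segment gives final E = 1.8160.

G0 X0.00 Y0.00 Z10.92
G1 X15.50 Y0.00 E0.3093
G1 X15.50 Y30.00 E0.9080
G1 X0.00 Y30.00 E1.2173
G1 X0.00 Y0.00 E1.8160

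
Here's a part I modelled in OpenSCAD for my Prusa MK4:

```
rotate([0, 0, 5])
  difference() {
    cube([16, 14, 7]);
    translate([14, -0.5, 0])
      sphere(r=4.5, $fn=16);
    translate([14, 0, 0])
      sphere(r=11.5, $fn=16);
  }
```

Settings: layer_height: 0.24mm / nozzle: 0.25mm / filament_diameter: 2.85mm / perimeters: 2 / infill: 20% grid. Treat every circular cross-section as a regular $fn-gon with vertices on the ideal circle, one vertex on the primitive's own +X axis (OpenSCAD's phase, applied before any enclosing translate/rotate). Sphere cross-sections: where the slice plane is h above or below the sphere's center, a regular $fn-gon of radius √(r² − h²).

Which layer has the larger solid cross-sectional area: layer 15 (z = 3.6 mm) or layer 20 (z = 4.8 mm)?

layer 20 (z = 4.8 mm)

Layer 15 (z = 3.6): the cube is present — its section is the full 16×14 rectangle (area 224.00 mm²); the sphere at (14, -0.5): section is a regular 16-gon, circumradius = √(r²−h²) = √(4.5²−3.6²) = 2.700 (area = (16/2)·2.700²·sin(360°/16) = 22.32 mm²); the sphere at (14, 0): section is a regular 16-gon, circumradius = √(r²−h²) = √(11.5²−3.6²) = 10.922 (area = (16/2)·10.922²·sin(360°/16) = 365.20 mm²); Subtracting the remaining from the first: starting from the 16×14 cube (224.00 mm²), the r=4.5 sphere at (14, -0.5) partially overlaps it — only the 8.03 mm² overlap (of its 22.32 mm²) is removed, clipping the outline; the r=11.5 sphere at (14, 0) partially overlaps it — only the 104.71 mm² overlap (of its 365.20 mm²) is removed, clipping the outline — area = 111.25 mm²; (rotated 5° about Z; rotation is an isometry so areas/perimeters/island counts are preserved). So its area = 111.25 mm². Layer 20 (z = 4.8): the 16×14 cube contributes its full rectangle (area 224.00 mm²); the sphere at (14, -0.5) does not reach this height (|z−center|=4.800 > r=4.5); the sphere at (14, 0): section is a regular 16-gon, circumradius = √(r²−h²) = √(11.5²−4.8²) = 10.450 (area = (16/2)·10.450²·sin(360°/16) = 334.34 mm²); Taking the first minus the rest: starting from the 16×14 cube (224.00 mm²), the r=11.5 sphere at (14, 0) partially overlaps it — only the 104.09 mm² overlap (of its 334.34 mm²) is removed, clipping the outline — area = 119.91 mm²; (whole slice rotated 5° about Z — lengths, areas and connectivity unchanged). So its area = 119.91 mm². Layer 20 is larger (119.91 vs 111.25 mm²).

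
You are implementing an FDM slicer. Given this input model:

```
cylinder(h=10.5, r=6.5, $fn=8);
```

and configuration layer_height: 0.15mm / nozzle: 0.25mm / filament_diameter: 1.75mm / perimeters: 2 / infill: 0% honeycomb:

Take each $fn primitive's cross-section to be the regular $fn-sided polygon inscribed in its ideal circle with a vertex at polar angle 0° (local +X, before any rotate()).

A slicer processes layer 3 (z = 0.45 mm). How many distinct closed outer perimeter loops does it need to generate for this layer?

1

At z = 0.45 mm: the r=6.5 cylinder gives a regular 8-gon of circumradius 6.5 (constant along its height). The result has 1 disconnected region.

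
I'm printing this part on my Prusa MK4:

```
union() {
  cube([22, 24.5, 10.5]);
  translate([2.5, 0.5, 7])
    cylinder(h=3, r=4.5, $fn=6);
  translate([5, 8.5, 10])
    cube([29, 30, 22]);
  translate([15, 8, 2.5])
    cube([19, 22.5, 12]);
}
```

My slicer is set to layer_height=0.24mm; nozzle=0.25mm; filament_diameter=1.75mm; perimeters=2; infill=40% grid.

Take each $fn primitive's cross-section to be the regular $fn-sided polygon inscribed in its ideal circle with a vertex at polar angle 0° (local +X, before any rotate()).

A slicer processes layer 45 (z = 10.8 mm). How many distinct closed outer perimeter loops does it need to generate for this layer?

1

At z = 10.8 mm: the cube does not reach this height (z outside [0, 10.5]); the cylinder at (2.5, 0.5) is not intersected at this z (z outside [7, 10]); the 29×30 cube at (5, 8.5) contributes its full rectangle; the cube at (15, 8) is present — its section is the full 19×22.5 rectangle; Combining (union): the regions partially overlap (shared area 418.00 mm²), so overlapping operands fuse into one piece — 1 connected region. The result has 1 disconnected region.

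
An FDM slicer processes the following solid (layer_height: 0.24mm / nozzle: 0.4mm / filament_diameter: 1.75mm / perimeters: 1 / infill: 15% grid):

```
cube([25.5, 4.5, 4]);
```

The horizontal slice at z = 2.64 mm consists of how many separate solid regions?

At z = 2.64 mm: the cube (footprint 25.5×4.5) is included at this height. The result has 1 disconnected region.

1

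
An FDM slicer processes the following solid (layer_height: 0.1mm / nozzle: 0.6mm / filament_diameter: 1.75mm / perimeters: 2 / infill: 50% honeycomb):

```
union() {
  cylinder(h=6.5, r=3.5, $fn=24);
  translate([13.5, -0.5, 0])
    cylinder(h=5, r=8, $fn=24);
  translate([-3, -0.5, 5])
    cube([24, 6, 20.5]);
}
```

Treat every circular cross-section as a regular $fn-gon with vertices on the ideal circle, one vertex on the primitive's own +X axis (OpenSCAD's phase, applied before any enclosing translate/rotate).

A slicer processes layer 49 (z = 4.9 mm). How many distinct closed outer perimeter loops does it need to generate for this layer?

At z = 4.9 mm: the r=3.5 cylinder contributes a regular 24-gon of circumradius 3.5; the r=8 cylinder at (13.5, -0.5) contributes a regular 24-gon of circumradius 8; the cube at (-3, -0.5) is not intersected at this z (z outside [5, 25.5]); Combining (union): the 2 present regions are separate (no shared area or edge), so areas and boundary lengths simply add and each stays a separate island — 2 connected regions. The result has 2 disconnected regions.

2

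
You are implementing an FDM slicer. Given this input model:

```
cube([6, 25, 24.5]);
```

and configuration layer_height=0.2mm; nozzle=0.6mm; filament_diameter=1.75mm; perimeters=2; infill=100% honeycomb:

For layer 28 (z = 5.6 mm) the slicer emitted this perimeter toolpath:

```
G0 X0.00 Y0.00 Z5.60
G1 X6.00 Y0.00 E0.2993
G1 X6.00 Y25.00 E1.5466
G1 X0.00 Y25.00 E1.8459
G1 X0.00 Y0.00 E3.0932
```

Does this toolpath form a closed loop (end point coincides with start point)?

yes

Start point (G0): (0.00, 0.00). End point (last G1): the path returns to the start — closed.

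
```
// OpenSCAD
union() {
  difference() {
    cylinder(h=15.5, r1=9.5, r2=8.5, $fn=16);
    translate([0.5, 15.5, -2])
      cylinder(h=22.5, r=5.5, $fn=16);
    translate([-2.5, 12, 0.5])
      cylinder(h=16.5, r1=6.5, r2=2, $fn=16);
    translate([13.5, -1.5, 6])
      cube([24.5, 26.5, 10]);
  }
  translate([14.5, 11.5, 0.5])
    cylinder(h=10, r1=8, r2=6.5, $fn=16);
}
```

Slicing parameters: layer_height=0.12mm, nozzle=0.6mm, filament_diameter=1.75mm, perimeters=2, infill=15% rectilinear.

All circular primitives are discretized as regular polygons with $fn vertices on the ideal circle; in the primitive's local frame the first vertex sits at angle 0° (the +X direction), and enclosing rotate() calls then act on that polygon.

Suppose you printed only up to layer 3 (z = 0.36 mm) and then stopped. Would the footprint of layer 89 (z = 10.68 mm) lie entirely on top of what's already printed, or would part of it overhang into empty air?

Compare the two slices. At z = 0.36: the cone: at t=0.023 of its height the radius interpolates to r₁+(r₂−r₁)t = 9.477, giving a regular 16-gon of that circumradius (area = (16/2)·9.477²·sin(360°/16) = 274.95 mm²); the cylinder at (0.5, 15.5): section is a regular 16-gon, circumradius r=5.5 (area = (16/2)·5.500²·sin(360°/16) = 92.61 mm²); the cone at (-2.5, 12) is not intersected at this z (z outside [0.5, 17]); the cube at (13.5, -1.5) does not reach this height (z outside [6, 16]); After the difference (first − rest): starting from the cone (274.95 mm²), the r=5.5 cylinder at (0.5, 15.5) misses the remaining region (no effect) — area = 274.95 mm²; the cone at (14.5, 11.5) does not reach this height (z outside [0.5, 10.5]); Taking the union: only the result so far is present, so the union is just that shape — area = 274.95 mm². At z = 10.68: the cone contributes a regular 16-gon of circumradius 8.811 (interpolated between r1=9.5 and r2=8.5 at t=0.689) (area = (16/2)·8.811²·sin(360°/16) = 237.67 mm²); the r=5.5 cylinder at (0.5, 15.5) gives a regular 16-gon of circumradius 5.5 (constant along its height) (area = (16/2)·5.500²·sin(360°/16) = 92.61 mm²); the cone at (-2.5, 12): at t=0.617 of its height the radius interpolates to r₁+(r₂−r₁)t = 3.724, giving a regular 16-gon of that circumradius (area = (16/2)·3.724²·sin(360°/16) = 42.45 mm²); the cube at (13.5, -1.5) (footprint 24.5×26.5) is included at this height (area 649.25 mm²); Subtracting the remaining from the first: starting from the cone (237.67 mm²), the r=5.5 cylinder at (0.5, 15.5) misses the remaining region (no effect); the cone at (-2.5, 12) partially overlaps it — only the 0.06 mm² overlap (of its 42.45 mm²) is removed, clipping the outline; the 24.5×26.5 cube at (13.5, -1.5) misses the remaining region (no effect) — area = 237.61 mm²; the cone at (14.5, 11.5) is absent (z outside [0.5, 10.5]); Merging all regions: only the result so far is present, so the union is just that shape — area = 237.61 mm². Checking containment: the cross-section at z = 10.68 is a subset of the cross-section at z = 0.36.

entirely on top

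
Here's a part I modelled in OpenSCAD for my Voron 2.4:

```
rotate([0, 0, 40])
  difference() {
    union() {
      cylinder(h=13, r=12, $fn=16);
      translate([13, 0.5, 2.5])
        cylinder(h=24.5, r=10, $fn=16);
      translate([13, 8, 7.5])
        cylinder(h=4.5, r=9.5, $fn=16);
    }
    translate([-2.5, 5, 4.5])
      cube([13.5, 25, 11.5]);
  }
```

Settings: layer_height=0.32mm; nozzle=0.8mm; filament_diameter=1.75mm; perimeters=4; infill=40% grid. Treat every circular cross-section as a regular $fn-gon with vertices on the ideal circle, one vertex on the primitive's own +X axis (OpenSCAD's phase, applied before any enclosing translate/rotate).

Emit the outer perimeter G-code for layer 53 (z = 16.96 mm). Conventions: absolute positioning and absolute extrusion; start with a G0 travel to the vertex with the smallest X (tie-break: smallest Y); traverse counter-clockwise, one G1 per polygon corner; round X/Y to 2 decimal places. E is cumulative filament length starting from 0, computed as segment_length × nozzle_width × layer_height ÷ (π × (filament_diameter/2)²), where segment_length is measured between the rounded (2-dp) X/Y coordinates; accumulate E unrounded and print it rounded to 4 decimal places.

G0 X-0.32 Y9.61 Z16.96
G1 X0.10 Y5.73 E0.4154
G1 X1.98 Y2.31 E0.8307
G1 X5.02 Y-0.13 E1.2456
G1 X8.77 Y-1.22 E1.6613
G1 X12.64 Y-0.80 E2.0756
G1 X16.07 Y1.08 E2.4919
G1 X18.51 Y4.12 E2.9068
G1 X19.60 Y7.87 E3.3224
G1 X19.17 Y11.75 E3.7379
G1 X17.30 Y15.17 E4.1527
G1 X14.25 Y17.61 E4.5685
G1 X10.51 Y18.70 E4.9831
G1 X6.63 Y18.28 E5.3985
G1 X3.21 Y16.40 E5.8138
G1 X0.77 Y13.36 E6.2287
G1 X-0.32 Y9.61 E6.6443

At z = 16.96 mm: the cylinder is not intersected at this z (z outside [0, 13]); the cylinder at (13, 0.5): section is a regular 16-gon, circumradius r=10; the cylinder at (13, 8) does not reach this height (z outside [7.5, 12]); Merging all regions: only the r=10 cylinder at (13, 0.5) is present, so the union is just that shape — 1 connected region; the cube at (-2.5, 5) is absent (z outside [4.5, 16]); After the difference (first − rest): none of the subtracted shapes is present at this height, so that combined region is unchanged — 1 connected region; (rotated 40° about Z; rotation is an isometry so areas/perimeters/island counts are preserved). The outline is a single polygon with 16 vertices. Extrusion per mm of travel: 0.8 × 0.32 / (π × 0.875²) = 0.106432. Accumulating E over each segment gives final E = 6.6443.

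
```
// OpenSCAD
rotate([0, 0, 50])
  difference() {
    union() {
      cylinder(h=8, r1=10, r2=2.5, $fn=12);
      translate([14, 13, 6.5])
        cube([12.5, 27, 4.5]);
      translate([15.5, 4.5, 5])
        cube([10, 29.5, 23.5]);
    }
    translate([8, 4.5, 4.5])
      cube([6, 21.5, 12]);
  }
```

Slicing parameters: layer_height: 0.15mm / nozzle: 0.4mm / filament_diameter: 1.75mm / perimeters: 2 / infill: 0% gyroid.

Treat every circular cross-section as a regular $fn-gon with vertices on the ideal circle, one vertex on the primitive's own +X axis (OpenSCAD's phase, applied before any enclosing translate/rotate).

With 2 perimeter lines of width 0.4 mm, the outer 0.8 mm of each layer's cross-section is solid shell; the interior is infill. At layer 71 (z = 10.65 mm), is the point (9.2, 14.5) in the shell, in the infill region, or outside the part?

At z = 10.65 mm: the cone is not intersected at this z (z outside [0, 8]); the cube at (14, 13) (footprint 12.5×27) is included at this height; the cube at (15.5, 4.5) is present — its section is the full 10×29.5 rectangle; Taking the union: the regions partially overlap (shared area 210.00 mm²), so overlapping operands fuse into one piece — 1 connected region; the cube at (8, 4.5) (footprint 6×21.5) is included at this height; Taking the first minus the rest: starting from that combined region, the 6×21.5 cube at (8, 4.5) misses the remaining region (no effect) — 1 connected region; (rotated 50° about Z; rotation is an isometry so areas/perimeters/island counts are preserved). Overall, the cross-section is a single solid region. Undo the 50° rotation: the query point maps to (17.021, 2.273) in the un-rotated model frame. The nearest boundary edge runs (25.50, 4.50)→(15.50, 4.50); distance from the point to it = 2.23 mm. The point is not inside any of the regions above, so it lies outside the cross-section (2.23 mm from the nearest boundary).

outside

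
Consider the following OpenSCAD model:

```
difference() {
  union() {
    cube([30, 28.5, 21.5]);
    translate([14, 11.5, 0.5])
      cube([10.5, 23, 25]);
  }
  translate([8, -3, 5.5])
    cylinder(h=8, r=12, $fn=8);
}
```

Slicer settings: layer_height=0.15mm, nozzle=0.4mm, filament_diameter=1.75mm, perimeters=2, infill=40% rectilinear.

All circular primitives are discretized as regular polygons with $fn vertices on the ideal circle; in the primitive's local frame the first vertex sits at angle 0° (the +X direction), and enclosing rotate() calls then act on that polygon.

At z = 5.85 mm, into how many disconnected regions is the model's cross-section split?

1

At z = 5.85 mm: the 30×28.5 cube contributes its full rectangle; the cube at (14, 11.5) is present — its section is the full 10.5×23 rectangle; Taking the union: the regions partially overlap (shared area 178.50 mm²), so overlapping operands fuse into one piece — 1 connected region; the cylinder at (8, -3): section is a regular 8-gon, circumradius r=12; Subtracting the remaining from the first: starting from that combined region, the r=12 cylinder at (8, -3) partially overlaps it — only the 126.43 mm² overlap (of its 407.29 mm²) is removed, clipping the outline — 1 connected region. The result has 1 disconnected region.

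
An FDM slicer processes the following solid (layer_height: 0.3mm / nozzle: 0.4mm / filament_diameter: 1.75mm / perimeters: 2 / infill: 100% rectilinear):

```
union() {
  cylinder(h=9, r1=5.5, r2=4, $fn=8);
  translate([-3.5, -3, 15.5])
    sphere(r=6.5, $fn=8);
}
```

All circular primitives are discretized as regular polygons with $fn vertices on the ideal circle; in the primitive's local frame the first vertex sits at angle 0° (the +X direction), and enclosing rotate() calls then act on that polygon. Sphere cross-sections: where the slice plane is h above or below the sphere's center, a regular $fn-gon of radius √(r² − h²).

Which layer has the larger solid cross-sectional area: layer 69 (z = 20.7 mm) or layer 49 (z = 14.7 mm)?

Layer 69 (z = 20.7): the cone is absent (z outside [0, 9]); the r=6.5 sphere at (-3.5, -3) slices to a regular 8-gon of circumradius 3.900 (√(r²−h²) with h=5.2 from center) (area = (8/2)·3.900²·sin(360°/8) = 43.02 mm²); Combining (union): only the r=6.5 sphere at (-3.5, -3) is present, so the union is just that shape — area = 43.02 mm². So its area = 43.02 mm². Layer 49 (z = 14.7): the cone is absent (z outside [0, 9]); the sphere at (-3.5, -3): section is a regular 8-gon, circumradius = √(r²−h²) = √(6.5²−0.8²) = 6.451 (area = (8/2)·6.451²·sin(360°/8) = 117.69 mm²); Merging all regions: only the r=6.5 sphere at (-3.5, -3) is present, so the union is just that shape — area = 117.69 mm². So its area = 117.69 mm². Layer 49 is larger (117.69 vs 43.02 mm²).

layer 49 (z = 14.7 mm)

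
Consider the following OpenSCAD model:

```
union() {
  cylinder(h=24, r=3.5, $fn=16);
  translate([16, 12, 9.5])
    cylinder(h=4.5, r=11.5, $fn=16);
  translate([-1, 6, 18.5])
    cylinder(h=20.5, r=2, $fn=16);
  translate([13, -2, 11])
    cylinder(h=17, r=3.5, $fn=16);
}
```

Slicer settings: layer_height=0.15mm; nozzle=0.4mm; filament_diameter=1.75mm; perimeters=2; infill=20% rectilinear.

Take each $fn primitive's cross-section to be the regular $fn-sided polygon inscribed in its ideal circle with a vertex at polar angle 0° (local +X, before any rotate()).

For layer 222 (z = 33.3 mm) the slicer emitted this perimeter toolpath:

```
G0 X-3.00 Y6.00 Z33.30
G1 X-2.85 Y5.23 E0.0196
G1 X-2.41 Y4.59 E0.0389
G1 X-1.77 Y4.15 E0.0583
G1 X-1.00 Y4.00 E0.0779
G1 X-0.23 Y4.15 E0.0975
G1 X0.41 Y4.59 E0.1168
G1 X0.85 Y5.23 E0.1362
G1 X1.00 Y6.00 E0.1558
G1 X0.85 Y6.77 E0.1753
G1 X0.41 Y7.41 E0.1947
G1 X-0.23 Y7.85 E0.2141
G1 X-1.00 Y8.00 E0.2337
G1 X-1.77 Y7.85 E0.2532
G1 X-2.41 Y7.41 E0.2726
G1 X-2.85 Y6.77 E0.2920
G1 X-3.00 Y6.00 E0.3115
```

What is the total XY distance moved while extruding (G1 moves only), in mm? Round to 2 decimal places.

Sum the Euclidean lengths of each G1 segment: total = 12.49 mm.

12.49 mm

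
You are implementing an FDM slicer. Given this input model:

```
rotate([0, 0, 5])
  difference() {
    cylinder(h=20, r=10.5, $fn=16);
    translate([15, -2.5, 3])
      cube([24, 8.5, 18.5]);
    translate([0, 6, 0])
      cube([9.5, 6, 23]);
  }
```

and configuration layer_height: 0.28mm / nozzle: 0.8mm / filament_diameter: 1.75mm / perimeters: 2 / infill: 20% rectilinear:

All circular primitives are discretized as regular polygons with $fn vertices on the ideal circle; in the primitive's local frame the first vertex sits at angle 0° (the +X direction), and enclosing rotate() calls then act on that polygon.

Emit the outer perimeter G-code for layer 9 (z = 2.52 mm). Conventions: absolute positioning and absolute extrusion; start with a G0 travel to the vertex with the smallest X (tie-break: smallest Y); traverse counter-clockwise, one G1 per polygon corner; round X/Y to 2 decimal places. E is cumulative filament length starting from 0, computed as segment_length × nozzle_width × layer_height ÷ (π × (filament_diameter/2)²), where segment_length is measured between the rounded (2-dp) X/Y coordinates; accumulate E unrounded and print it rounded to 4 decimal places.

G0 X-10.46 Y-0.92 Z2.52
G1 X-9.31 Y-4.85 E0.3813
G1 X-6.75 Y-8.04 E0.7623
G1 X-3.16 Y-10.01 E1.1436
G1 X0.92 Y-10.46 E1.5259
G1 X4.85 Y-9.31 E1.9072
G1 X8.04 Y-6.75 E2.2881
G1 X10.01 Y-3.16 E2.6695
G1 X10.46 Y0.92 E3.0518
G1 X9.31 Y4.85 E3.4331
G1 X7.82 Y6.71 E3.6551
G1 X-0.52 Y5.98 E4.4347
G1 X-0.92 Y10.46 E4.8536
G1 X-4.85 Y9.31 E5.2349
G1 X-8.04 Y6.75 E5.6158
G1 X-10.01 Y3.16 E5.9972
G1 X-10.46 Y-0.92 E6.3795

At z = 2.52 mm: the cylinder: section is a regular 16-gon, circumradius r=10.5; the cube at (15, -2.5) is not intersected at this z (z outside [3, 21.5]); the cube at (0, 6) is present — its section is the full 9.5×6 rectangle; Subtracting the remaining from the first: starting from the r=10.5 cylinder, the 9.5×6 cube at (0, 6) partially overlaps it — only the 25.88 mm² overlap (of its 57.00 mm²) is removed, clipping the outline — 1 connected region; (rotated 5° about Z; rotation is an isometry so areas/perimeters/island counts are preserved). The outline is a single polygon with 16 vertices. Extrusion per mm of travel: 0.8 × 0.28 / (π × 0.875²) = 0.093128. Accumulating E over each segment gives final E = 6.3795.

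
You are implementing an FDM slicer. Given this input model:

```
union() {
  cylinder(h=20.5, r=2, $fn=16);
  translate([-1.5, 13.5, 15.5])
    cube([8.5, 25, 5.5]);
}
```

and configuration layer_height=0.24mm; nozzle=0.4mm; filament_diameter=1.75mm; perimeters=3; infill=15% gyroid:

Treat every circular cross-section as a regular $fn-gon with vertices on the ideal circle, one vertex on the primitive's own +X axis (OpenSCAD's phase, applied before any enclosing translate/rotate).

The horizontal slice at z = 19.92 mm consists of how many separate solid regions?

2

At z = 19.92 mm: the r=2 cylinder contributes a regular 16-gon of circumradius 2; the cube at (-1.5, 13.5) (footprint 8.5×25) is included at this height; Combining (union): the 2 present regions are separate (no shared area or edge), so areas and boundary lengths simply add and each stays a separate island — 2 connected regions. The result has 2 disconnected regions.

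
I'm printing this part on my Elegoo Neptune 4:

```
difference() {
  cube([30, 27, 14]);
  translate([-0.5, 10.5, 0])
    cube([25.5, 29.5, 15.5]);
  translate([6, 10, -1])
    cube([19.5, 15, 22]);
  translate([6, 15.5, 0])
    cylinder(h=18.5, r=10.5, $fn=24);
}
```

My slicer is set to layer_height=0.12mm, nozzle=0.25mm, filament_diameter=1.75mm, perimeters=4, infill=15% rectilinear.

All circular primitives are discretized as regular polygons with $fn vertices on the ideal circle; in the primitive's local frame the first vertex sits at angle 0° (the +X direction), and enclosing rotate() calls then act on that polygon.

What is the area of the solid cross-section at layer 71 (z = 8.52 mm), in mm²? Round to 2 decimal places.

At z = 8.52 mm: the 30×27 cube contributes its full rectangle (area 810.00 mm²); the 25.5×29.5 cube at (-0.5, 10.5) contributes its full rectangle (area 752.25 mm²); the 19.5×15 cube at (6, 10) contributes its full rectangle (area 292.50 mm²); the cylinder at (6, 15.5): section is a regular 24-gon, circumradius r=10.5 (area = (24/2)·10.500²·sin(360°/24) = 342.42 mm²); After the difference (first − rest): starting from the 30×27 cube (810.00 mm²), the 25.5×29.5 cube at (-0.5, 10.5) partially overlaps it — only the 412.50 mm² overlap (of its 752.25 mm²) is removed, clipping the outline; the 19.5×15 cube at (6, 10) partially overlaps it — only the 17.00 mm² overlap (of its 292.50 mm²) is removed, clipping the outline; the r=10.5 cylinder at (6, 15.5) partially overlaps it — only the 59.96 mm² overlap (of its 342.42 mm²) is removed, clipping the outline — area = 320.54 mm². Overall, the cross-section is a single solid region. Net area = 320.54 mm².

320.54 mm²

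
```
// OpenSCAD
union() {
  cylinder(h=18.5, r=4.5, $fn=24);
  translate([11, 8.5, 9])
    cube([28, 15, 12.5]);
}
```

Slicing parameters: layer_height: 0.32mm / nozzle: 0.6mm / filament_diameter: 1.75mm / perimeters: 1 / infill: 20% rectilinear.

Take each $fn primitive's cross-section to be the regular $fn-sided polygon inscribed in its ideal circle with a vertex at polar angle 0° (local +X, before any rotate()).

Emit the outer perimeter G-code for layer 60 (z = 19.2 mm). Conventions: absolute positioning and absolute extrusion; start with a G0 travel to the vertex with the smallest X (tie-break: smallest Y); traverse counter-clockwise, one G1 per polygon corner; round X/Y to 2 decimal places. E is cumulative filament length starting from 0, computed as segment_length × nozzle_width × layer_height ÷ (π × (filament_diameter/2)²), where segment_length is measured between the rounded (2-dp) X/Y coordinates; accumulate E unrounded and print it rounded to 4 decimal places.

At z = 19.2 mm: the cylinder is absent (z outside [0, 18.5]); the cube at (11, 8.5) (footprint 28×15) is included at this height; Taking the union: only the 28×15 cube at (11, 8.5) is present, so the union is just that shape — 1 connected region. The outline is a single polygon with 4 vertices. Extrusion per mm of travel: 0.6 × 0.32 / (π × 0.875²) = 0.079824. Accumulating E over each segment gives final E = 6.8649.

G0 X11.00 Y8.50 Z19.20
G1 X39.00 Y8.50 E2.2351
G1 X39.00 Y23.50 E3.4324
G1 X11.00 Y23.50 E5.6675
G1 X11.00 Y8.50 E6.8649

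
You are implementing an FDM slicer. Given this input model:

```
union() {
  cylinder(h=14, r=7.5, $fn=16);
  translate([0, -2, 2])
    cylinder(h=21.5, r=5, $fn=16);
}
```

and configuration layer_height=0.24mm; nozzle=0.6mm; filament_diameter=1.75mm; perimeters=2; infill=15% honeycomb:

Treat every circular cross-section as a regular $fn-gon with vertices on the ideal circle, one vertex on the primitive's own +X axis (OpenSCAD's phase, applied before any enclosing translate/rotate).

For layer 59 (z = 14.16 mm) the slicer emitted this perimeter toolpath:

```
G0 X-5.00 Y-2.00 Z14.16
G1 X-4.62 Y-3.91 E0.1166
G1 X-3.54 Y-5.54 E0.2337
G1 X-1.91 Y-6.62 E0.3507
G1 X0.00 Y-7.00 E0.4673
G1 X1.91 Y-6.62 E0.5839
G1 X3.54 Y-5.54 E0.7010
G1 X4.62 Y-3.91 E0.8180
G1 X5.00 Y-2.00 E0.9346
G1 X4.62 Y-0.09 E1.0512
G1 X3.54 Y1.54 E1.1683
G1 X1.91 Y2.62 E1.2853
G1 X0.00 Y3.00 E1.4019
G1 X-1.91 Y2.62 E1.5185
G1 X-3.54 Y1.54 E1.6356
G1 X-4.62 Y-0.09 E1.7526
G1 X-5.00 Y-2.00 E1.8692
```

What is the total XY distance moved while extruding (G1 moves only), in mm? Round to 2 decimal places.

31.22 mm

Sum the Euclidean lengths of each G1 segment: total = 31.22 mm.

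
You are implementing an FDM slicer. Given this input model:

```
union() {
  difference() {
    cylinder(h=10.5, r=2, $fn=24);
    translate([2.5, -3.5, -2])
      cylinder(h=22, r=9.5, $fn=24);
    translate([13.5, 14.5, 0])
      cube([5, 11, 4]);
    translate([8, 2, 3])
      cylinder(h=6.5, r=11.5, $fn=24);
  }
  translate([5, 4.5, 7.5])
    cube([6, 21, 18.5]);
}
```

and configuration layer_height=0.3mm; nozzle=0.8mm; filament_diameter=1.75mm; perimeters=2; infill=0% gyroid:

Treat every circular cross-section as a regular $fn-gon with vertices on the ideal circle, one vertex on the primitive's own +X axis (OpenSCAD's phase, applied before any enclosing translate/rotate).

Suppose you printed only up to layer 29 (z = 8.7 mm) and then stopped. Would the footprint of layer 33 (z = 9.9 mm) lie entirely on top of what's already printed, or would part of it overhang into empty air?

Compare the two slices. At z = 8.7: the r=2 cylinder contributes a regular 24-gon of circumradius 2 (area = (24/2)·2.000²·sin(360°/24) = 12.42 mm²); the r=9.5 cylinder at (2.5, -3.5) contributes a regular 24-gon of circumradius 9.5 (area = (24/2)·9.500²·sin(360°/24) = 280.30 mm²); the cube at (13.5, 14.5) is not intersected at this z (z outside [0, 4]); the r=11.5 cylinder at (8, 2) gives a regular 24-gon of circumradius 11.5 (constant along its height) (area = (24/2)·11.500²·sin(360°/24) = 410.75 mm²); After the difference (first − rest): starting from the r=2 cylinder (12.42 mm²), the r=9.5 cylinder at (2.5, -3.5) covers all of what remains (removes everything); the r=11.5 cylinder at (8, 2) misses the remaining region (no effect) — nothing remains; the cube at (5, 4.5) is present — its section is the full 6×21 rectangle (area 126.00 mm²); Taking the union: only the 6×21 cube at (5, 4.5) is present, so the union is just that shape — area = 126.00 mm². At z = 9.9: the cylinder: section is a regular 24-gon, circumradius r=2 (area = (24/2)·2.000²·sin(360°/24) = 12.42 mm²); the cylinder at (2.5, -3.5): section is a regular 24-gon, circumradius r=9.5 (area = (24/2)·9.500²·sin(360°/24) = 280.30 mm²); the cube at (13.5, 14.5) is not intersected at this z (z outside [0, 4]); the cylinder at (8, 2) is not intersected at this z (z outside [3, 9.5]); Subtracting the remaining from the first: starting from the r=2 cylinder (12.42 mm²), the r=9.5 cylinder at (2.5, -3.5) covers all of what remains (removes everything) — nothing remains; the cube at (5, 4.5) is present — its section is the full 6×21 rectangle (area 126.00 mm²); Merging all regions: only the 6×21 cube at (5, 4.5) is present, so the union is just that shape — area = 126.00 mm². Checking containment: the cross-section at z = 9.9 is a subset of the cross-section at z = 8.7.

entirely on top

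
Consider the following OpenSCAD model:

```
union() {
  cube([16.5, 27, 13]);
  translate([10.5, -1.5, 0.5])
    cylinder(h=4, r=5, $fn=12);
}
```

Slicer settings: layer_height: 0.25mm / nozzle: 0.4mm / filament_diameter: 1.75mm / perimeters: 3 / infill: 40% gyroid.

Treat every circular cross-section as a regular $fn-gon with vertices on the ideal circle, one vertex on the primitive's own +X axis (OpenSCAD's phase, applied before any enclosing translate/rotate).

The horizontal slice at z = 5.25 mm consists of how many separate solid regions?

1

At z = 5.25 mm: the 16.5×27 cube contributes its full rectangle; the cylinder at (10.5, -1.5) is not intersected at this z (z outside [0.5, 4.5]); Taking the union: only the 16.5×27 cube is present, so the union is just that shape — 1 connected region. The result has 1 disconnected region.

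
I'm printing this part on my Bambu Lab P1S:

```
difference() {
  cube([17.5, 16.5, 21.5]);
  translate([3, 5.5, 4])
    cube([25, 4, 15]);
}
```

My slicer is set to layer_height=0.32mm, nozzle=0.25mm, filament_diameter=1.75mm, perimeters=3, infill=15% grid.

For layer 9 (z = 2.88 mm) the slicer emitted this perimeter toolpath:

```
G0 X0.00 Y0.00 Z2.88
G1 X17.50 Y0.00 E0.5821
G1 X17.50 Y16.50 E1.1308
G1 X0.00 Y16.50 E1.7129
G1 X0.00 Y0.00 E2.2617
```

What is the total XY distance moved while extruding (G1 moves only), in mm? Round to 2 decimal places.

68.00 mm

Sum the Euclidean lengths of each G1 segment: total = 68.00 mm.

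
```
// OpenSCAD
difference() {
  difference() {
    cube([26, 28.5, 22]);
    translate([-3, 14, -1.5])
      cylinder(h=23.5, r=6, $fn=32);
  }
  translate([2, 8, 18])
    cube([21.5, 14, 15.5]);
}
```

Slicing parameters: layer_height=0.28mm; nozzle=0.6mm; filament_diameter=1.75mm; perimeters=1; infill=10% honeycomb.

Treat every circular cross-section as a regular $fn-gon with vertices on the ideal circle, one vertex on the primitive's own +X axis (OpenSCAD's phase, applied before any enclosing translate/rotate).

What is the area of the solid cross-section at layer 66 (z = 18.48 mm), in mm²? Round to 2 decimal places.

422.49 mm²

At z = 18.48 mm: the 26×28.5 cube contributes its full rectangle (area 741.00 mm²); the r=6 cylinder at (-3, 14) contributes a regular 32-gon of circumradius 6 (area = (32/2)·6.000²·sin(360°/32) = 112.37 mm²); After the difference (first − rest): starting from the 26×28.5 cube (741.00 mm²), the r=6 cylinder at (-3, 14) partially overlaps it — only the 21.87 mm² overlap (of its 112.37 mm²) is removed, clipping the outline — area = 719.13 mm²; the cube at (2, 8) is present — its section is the full 21.5×14 rectangle (area 301.00 mm²); Taking the first minus the rest: starting from the result so far (719.13 mm²), the 21.5×14 cube at (2, 8) partially overlaps it — only the 296.63 mm² overlap (of its 301.00 mm²) is removed, clipping the outline — area = 422.49 mm². Overall, the cross-section is a single solid region. Net area = 422.49 mm².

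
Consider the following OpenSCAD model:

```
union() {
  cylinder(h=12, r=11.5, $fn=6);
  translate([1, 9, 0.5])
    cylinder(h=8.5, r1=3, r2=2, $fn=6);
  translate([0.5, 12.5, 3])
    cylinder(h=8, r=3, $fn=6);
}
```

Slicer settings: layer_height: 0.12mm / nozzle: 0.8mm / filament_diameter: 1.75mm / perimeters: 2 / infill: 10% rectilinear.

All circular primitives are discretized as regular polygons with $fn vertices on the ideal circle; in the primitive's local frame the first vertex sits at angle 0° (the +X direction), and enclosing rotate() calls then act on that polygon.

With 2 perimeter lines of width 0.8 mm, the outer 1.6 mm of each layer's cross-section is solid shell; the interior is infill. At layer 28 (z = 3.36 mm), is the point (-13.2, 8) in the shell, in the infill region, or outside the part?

outside

At z = 3.36 mm: the cylinder: section is a regular 6-gon, circumradius r=11.5; the cone at (1, 9) (r1=3→r2=2) has section circumradius 2.664 here — a regular 6-gon; the cylinder at (0.5, 12.5): section is a regular 6-gon, circumradius r=3; Combining (union): the regions partially overlap (shared area 18.10 mm²), so overlapping operands fuse into one piece — 1 connected region. Overall, the cross-section is a single solid region. The nearest boundary edge runs (-11.50, 0.00)→(-5.75, 9.96); distance from the point to it = 5.47 mm. The point is not inside any of the regions above, so it lies outside the cross-section (5.47 mm from the nearest boundary).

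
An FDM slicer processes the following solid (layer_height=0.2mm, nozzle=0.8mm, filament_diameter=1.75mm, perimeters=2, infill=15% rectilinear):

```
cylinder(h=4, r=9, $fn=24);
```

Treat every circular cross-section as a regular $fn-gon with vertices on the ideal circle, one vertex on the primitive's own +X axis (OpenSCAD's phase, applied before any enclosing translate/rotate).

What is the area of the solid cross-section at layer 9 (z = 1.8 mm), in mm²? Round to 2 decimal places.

At z = 1.8 mm: the r=9 cylinder contributes a regular 24-gon of circumradius 9 (area = (24/2)·9.000²·sin(360°/24) = 251.57 mm²). Overall, the cross-section is a single solid region. Net area = 251.57 mm².

251.57 mm²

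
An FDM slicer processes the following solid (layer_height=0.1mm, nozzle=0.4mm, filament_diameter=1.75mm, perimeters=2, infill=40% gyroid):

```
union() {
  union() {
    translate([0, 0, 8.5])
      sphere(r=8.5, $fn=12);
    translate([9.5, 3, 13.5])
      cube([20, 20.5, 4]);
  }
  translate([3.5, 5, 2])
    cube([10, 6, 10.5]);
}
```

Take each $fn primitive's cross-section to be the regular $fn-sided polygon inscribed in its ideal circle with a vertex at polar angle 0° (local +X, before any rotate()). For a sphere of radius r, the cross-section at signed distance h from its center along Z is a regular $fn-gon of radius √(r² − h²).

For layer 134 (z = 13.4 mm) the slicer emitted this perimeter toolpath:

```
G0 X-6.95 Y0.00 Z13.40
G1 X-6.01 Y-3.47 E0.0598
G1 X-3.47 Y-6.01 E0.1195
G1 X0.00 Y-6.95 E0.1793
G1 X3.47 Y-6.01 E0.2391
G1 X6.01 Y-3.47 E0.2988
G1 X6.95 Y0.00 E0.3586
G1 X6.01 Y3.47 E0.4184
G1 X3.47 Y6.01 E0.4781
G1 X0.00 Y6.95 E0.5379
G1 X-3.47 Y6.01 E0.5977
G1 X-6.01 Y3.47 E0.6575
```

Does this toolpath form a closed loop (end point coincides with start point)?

Start point (G0): (-6.95, 0.00). End point (last G1): the path does not return to the start — open.

no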